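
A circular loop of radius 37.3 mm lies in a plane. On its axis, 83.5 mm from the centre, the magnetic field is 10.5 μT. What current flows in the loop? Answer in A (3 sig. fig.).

On the axis of a loop, B = μ₀IR²/[2(R²+z²)^(3/2)], so I = 2B(R²+z²)^(3/2)/(μ₀R²).
R² + z² = 0.001391 + 0.006972 = 0.008364 m²; raised to 3/2 gives 7.65×10⁻⁴ m³.
I = 2 × 1.05×10⁻⁵ × 7.65×10⁻⁴ / (1.26×10⁻⁶ × 0.001391) = 9.19 A.

I ≈ 9.19 A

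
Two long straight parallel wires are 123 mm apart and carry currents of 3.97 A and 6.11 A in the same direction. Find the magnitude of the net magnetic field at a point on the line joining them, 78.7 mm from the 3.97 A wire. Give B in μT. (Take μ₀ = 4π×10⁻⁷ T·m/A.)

Each long wire gives B = μ₀I/(2πd). Distances are d₁ = 0.0787 m and d₂ = 0.0443 m.
B₁ = 1.01×10⁻⁵ T, B₂ = 2.76×10⁻⁵ T.
Between parallel currents the two contributions point in opposite directions, so they subtract. B = |B₁ − B₂| = |1.01×10⁻⁵ − 2.76×10⁻⁵| = 1.75×10⁻⁵ T.

B ≈ 17.5 μT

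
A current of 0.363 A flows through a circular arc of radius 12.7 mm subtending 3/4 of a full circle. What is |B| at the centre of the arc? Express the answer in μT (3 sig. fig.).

The Biot–Savart field of a circular arc at its centre is B = μ₀Iφ/(4πR), with φ = 4.712 rad.
B = (4π×10⁻⁷ × 0.363 × 4.712) / (4π × 0.0127) = 1.35×10⁻⁵ T.

B ≈ 13.5 μT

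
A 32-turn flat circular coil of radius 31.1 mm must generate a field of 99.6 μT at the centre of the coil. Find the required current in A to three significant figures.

For an N-turn coil, B = Nμ₀I/(2R) with R = 0.0311 m, so I = 2RB/(Nμ₀) = 2 × 0.0311 × 9.96×10⁻⁵ / (32 × 4π×10⁻⁷) = 0.154 A.

I ≈ 0.154 A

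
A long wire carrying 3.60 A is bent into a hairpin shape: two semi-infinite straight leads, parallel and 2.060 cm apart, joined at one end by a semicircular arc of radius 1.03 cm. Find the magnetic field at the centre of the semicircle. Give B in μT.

The semicircular arc contributes B_arc = μ₀I·π/(4πR) = μ₀I/(4R) = 1.10×10⁻⁴ T.
Each semi-infinite lead is at perpendicular distance R = 0.0103 m from the centre, with the perpendicular foot at its near end, so it contributes μ₀I/(4πR); both point the same way, together 6.99×10⁻⁵ T.
Arc and leads all point the same direction: B = 1.10×10⁻⁴ + 6.99×10⁻⁵ = 1.80×10⁻⁴ T.

B ≈ 180 μT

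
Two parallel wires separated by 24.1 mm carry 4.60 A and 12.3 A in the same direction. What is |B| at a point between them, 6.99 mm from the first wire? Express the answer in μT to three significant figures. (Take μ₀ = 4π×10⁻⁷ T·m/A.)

Each long wire gives B = μ₀I/(2πd). Distances are d₁ = 0.00699 m and d₂ = 0.01711 m.
B₁ = 1.32×10⁻⁴ T, B₂ = 1.44×10⁻⁴ T.
Between parallel currents the two contributions point in opposite directions, so they subtract. B = |B₁ − B₂| = |1.32×10⁻⁴ − 1.44×10⁻⁴| = 1.22×10⁻⁵ T.

B ≈ 12.2 μT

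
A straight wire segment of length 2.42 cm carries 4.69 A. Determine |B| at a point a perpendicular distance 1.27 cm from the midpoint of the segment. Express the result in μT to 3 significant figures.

B ≈ 50.9 μT

For a finite straight segment, B = (μ₀I/4πd)(sinθ₁ + sinθ₂), where θ₁, θ₂ are the angles from the perpendicular to each end.
The perpendicular from the point meets the wire at its midpoint, so each end is L/2 = 0.0121 m away along the wire.
sinθ₁ = 0.0121/√(0.0121²+0.0127²) = 0.6898; sinθ₂ = 0.0121/√(0.0121²+0.0127²) = 0.6898.
B = (4π×10⁻⁷ × 4.69) / (4π × 0.0127) × (0.6898 + 0.6898) = 5.09×10⁻⁵ T.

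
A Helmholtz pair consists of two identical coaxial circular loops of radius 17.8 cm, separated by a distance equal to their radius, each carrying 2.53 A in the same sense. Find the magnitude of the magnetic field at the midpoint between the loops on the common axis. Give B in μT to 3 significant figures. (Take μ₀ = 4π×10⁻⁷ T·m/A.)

Each loop contributes B = μ₀IR²/[2(R²+z²)^(3/2)] on the axis, with z measured from that loop.
Loop 1 (z = 0.089 m): B₁ = 6.39×10⁻⁶ T. Loop 2 (z = 0.089 m): B₂ = 6.39×10⁻⁶ T.
The fields add: B = B₁ + B₂ = 1.28×10⁻⁵ T.

B ≈ 12.8 μT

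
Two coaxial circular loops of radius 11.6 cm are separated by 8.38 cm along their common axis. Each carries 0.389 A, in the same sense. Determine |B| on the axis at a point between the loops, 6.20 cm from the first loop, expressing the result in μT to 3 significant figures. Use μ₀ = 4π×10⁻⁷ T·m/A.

Each loop contributes B = μ₀IR²/[2(R²+z²)^(3/2)] on the axis, with z measured from that loop.
Loop 1 (z = 0.062 m): B₁ = 1.45×10⁻⁶ T. Loop 2 (z = 0.0218 m): B₂ = 2.00×10⁻⁶ T.
The fields add: B = B₁ + B₂ = 3.45×10⁻⁶ T.

B ≈ 3.45 μT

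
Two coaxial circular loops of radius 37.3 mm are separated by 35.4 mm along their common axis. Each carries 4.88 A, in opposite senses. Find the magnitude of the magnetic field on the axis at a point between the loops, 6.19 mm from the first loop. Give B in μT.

Each loop contributes B = μ₀IR²/[2(R²+z²)^(3/2)] on the axis, with z measured from that loop.
Loop 1 (z = 0.00619 m): B₁ = 7.89×10⁻⁵ T. Loop 2 (z = 0.02921 m): B₂ = 4.01×10⁻⁵ T.
The fields oppose: B = |B₁ − B₂| = 3.88×10⁻⁵ T.

B ≈ 38.8 μT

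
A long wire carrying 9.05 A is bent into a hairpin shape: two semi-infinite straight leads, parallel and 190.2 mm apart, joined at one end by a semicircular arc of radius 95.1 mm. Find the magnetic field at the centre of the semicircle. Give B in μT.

B ≈ 48.9 μT

The semicircular arc contributes B_arc = μ₀I·π/(4πR) = μ₀I/(4R) = 2.99×10⁻⁵ T.
Each semi-infinite lead is at perpendicular distance R = 0.0951 m from the centre, with the perpendicular foot at its near end, so it contributes μ₀I/(4πR); both point the same way, together 1.90×10⁻⁵ T.
Arc and leads all point the same direction: B = 2.99×10⁻⁵ + 1.90×10⁻⁵ = 4.89×10⁻⁵ T.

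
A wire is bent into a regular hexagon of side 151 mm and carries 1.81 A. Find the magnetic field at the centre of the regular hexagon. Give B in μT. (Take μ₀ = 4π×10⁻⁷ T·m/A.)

Each side is a finite straight segment at perpendicular distance d = a/(2 tan(π/6)) = 0.1308 m from the centre, with end-angles ±π/6.
One side contributes B₁ = (μ₀I/4πd)·2 sin(π/6) = 1.38×10⁻⁶ T.
All 6 sides add in the same direction: B = 6 × 1.38×10⁻⁶ = 8.30×10⁻⁶ T.

B ≈ 8.30 μT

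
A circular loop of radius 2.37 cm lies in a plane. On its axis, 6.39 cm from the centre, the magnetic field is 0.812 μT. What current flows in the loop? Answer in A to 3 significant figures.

I ≈ 0.728 A

On the axis of a loop, B = μ₀IR²/[2(R²+z²)^(3/2)], so I = 2B(R²+z²)^(3/2)/(μ₀R²).
R² + z² = 0.0005617 + 0.004083 = 0.004645 m²; raised to 3/2 gives 3.17×10⁻⁴ m³.
I = 2 × 8.12×10⁻⁷ × 3.17×10⁻⁴ / (1.26×10⁻⁶ × 0.0005617) = 0.728 A.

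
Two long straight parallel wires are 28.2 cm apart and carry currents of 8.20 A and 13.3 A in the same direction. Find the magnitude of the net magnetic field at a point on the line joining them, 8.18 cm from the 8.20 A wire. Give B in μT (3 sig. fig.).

B ≈ 6.76 μT

Each long wire gives B = μ₀I/(2πd). Distances are d₁ = 0.0818 m and d₂ = 0.2002 m.
B₁ = 2.00×10⁻⁵ T, B₂ = 1.33×10⁻⁵ T.
Between parallel currents the two contributions point in opposite directions, so they subtract. B = |B₁ − B₂| = |2.00×10⁻⁵ − 1.33×10⁻⁵| = 6.76×10⁻⁶ T.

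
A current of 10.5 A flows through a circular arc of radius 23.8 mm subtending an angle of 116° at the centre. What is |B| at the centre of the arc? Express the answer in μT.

The Biot–Savart field of a circular arc at its centre is B = μ₀Iφ/(4πR), with φ = 2.025 rad.
B = (4π×10⁻⁷ × 10.5 × 2.025) / (4π × 0.0238) = 8.93×10⁻⁵ T.

B ≈ 89.3 μT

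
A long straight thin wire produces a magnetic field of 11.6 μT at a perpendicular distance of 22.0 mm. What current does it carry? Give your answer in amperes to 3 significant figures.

I ≈ 1.28 A

For a long straight wire B = μ₀I/(2πd), so I = 2πdB/μ₀.
I = 2π × 0.022 × 1.16×10⁻⁵ / (4π×10⁻⁷) = 1.28 A.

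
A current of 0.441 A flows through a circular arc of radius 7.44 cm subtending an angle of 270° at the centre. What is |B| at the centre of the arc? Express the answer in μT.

B ≈ 2.79 μT

The Biot–Savart field of a circular arc at its centre is B = μ₀Iφ/(4πR), with φ = 4.712 rad.
B = (4π×10⁻⁷ × 0.441 × 4.712) / (4π × 0.0744) = 2.79×10⁻⁶ T.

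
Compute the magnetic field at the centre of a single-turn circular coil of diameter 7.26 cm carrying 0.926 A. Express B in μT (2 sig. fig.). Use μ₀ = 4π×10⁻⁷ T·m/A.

B ≈ 16 μT

At the centre of a circular loop the Biot–Savart law gives B = μ₀I/(2R) (so R = 0.0363 m).
B = (4π×10⁻⁷ × 0.926) / (2 × 0.0363) = 1.60×10⁻⁵ T.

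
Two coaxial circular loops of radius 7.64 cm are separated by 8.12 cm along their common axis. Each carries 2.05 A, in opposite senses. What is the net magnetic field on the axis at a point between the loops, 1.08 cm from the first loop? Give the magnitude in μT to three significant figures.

Each loop contributes B = μ₀IR²/[2(R²+z²)^(3/2)] on the axis, with z measured from that loop.
Loop 1 (z = 0.0108 m): B₁ = 1.64×10⁻⁵ T. Loop 2 (z = 0.0704 m): B₂ = 6.71×10⁻⁶ T.
The fields oppose: B = |B₁ − B₂| = 9.66×10⁻⁶ T.

B ≈ 9.66 μT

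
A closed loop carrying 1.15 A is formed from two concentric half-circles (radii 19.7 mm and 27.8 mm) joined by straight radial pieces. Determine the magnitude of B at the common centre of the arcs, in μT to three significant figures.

B ≈ 5.34 μT

The radial connectors point toward the centre, so dl × r̂ = 0 and they contribute nothing.
Each semicircle gives μ₀I/(4R): inner arc 1.83×10⁻⁵ T, outer arc 1.30×10⁻⁵ T.
The two arcs carry current in opposite angular senses, so their fields oppose: B = |1.83×10⁻⁵ − 1.30×10⁻⁵| = 5.34×10⁻⁶ T.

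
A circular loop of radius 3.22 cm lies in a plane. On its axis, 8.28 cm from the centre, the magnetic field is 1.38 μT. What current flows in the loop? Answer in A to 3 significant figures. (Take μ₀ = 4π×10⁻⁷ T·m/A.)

I ≈ 1.49 A

On the axis of a loop, B = μ₀IR²/[2(R²+z²)^(3/2)], so I = 2B(R²+z²)^(3/2)/(μ₀R²).
R² + z² = 0.001037 + 0.006856 = 0.007893 m²; raised to 3/2 gives 7.01×10⁻⁴ m³.
I = 2 × 1.38×10⁻⁶ × 7.01×10⁻⁴ / (1.26×10⁻⁶ × 0.001037) = 1.49 A.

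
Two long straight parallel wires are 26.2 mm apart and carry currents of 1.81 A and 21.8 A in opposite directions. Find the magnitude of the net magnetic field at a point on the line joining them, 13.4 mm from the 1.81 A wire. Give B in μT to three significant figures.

B ≈ 368 μT

Each long wire gives B = μ₀I/(2πd). Distances are d₁ = 0.0134 m and d₂ = 0.0128 m.
B₁ = 2.70×10⁻⁵ T, B₂ = 3.41×10⁻⁴ T.
Between antiparallel currents both contributions point the same way, so they add. B = B₁ + B₂ = 2.70×10⁻⁵ + 3.41×10⁻⁴ = 3.68×10⁻⁴ T.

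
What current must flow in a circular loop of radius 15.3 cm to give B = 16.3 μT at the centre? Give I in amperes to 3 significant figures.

I ≈ 3.97 A

At the centre of a circular loop B = μ₀I/(2R), so I = 2RB/μ₀.
With R = 0.153 m, I = 2 × 0.153 × 1.63×10⁻⁵ / (4π×10⁻⁷) = 3.97 A.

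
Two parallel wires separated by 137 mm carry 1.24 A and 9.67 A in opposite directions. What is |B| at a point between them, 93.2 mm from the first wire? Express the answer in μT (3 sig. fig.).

Each long wire gives B = μ₀I/(2πd). Distances are d₁ = 0.0932 m and d₂ = 0.0438 m.
B₁ = 2.66×10⁻⁶ T, B₂ = 4.42×10⁻⁵ T.
Between antiparallel currents both contributions point the same way, so they add. B = B₁ + B₂ = 2.66×10⁻⁶ + 4.42×10⁻⁵ = 4.68×10⁻⁵ T.

B ≈ 46.8 μT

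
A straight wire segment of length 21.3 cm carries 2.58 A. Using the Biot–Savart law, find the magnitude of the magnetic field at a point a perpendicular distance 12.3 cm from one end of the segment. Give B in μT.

For a finite straight segment, B = (μ₀I/4πd)(sinθ₁ + sinθ₂), where θ₁, θ₂ are the angles from the perpendicular to each end.
The perpendicular foot is at one end, so the two end-offsets along the wire are 0 and L = 0.213 m.
sinθ₁ = 0/√(0²+0.123²) = 0.0000; sinθ₂ = 0.213/√(0.213²+0.123²) = 0.8660.
B = (4π×10⁻⁷ × 2.58) / (4π × 0.123) × (0.0000 + 0.8660) = 1.82×10⁻⁶ T.

B ≈ 1.82 μT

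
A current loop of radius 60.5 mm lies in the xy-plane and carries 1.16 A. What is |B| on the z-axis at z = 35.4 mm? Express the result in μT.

On the axis of a circular loop, B = μ₀IR² / [2(R²+z²)^(3/2)].
R² + z² = (0.0605)² + (0.0354)² = 0.004913 m², and (R²+z²)^(3/2) = 3.44×10⁻⁴ m³.
B = (4π×10⁻⁷ × 1.16 × 0.00366) / (2 × 3.44×10⁻⁴) = 7.75×10⁻⁶ T.

B ≈ 7.75 μT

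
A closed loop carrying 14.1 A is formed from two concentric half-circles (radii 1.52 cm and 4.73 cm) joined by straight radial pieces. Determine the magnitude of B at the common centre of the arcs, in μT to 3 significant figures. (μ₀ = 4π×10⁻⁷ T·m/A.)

B ≈ 198 μT

The radial connectors point toward the centre, so dl × r̂ = 0 and they contribute nothing.
Each semicircle gives μ₀I/(4R): inner arc 2.91×10⁻⁴ T, outer arc 9.37×10⁻⁵ T.
The two arcs carry current in opposite angular senses, so their fields oppose: B = |2.91×10⁻⁴ − 9.37×10⁻⁵| = 1.98×10⁻⁴ T.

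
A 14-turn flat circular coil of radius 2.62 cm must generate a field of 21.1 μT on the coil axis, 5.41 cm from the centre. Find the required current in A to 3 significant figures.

For an N-turn coil, B = Nμ₀IR²/[2(R²+z²)^(3/2)] with R = 0.0262 m, z = 0.0541 m, so I = 2B(R²+z²)^(3/2)/(Nμ₀R²) = 2 × 2.11×10⁻⁵ × 2.17×10⁻⁴ / (14 × 4π×10⁻⁷ × 0.0006864) = 0.759 A.

I ≈ 0.759 A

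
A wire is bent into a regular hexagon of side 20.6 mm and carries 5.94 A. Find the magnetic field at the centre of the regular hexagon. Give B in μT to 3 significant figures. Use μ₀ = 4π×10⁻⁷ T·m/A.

Each side is a finite straight segment at perpendicular distance d = a/(2 tan(π/6)) = 0.01784 m from the centre, with end-angles ±π/6.
One side contributes B₁ = (μ₀I/4πd)·2 sin(π/6) = 3.33×10⁻⁵ T.
All 6 sides add in the same direction: B = 6 × 3.33×10⁻⁵ = 2.00×10⁻⁴ T.

B ≈ 200 μT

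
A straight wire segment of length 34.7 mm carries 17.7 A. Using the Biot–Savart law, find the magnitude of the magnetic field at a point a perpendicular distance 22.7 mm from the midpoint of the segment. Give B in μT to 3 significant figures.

For a finite straight segment, B = (μ₀I/4πd)(sinθ₁ + sinθ₂), where θ₁, θ₂ are the angles from the perpendicular to each end.
The perpendicular from the point meets the wire at its midpoint, so each end is L/2 = 0.01735 m away along the wire.
sinθ₁ = 0.01735/√(0.01735²+0.0227²) = 0.6073; sinθ₂ = 0.01735/√(0.01735²+0.0227²) = 0.6073.
B = (4π×10⁻⁷ × 17.7) / (4π × 0.0227) × (0.6073 + 0.6073) = 9.47×10⁻⁵ T.

B ≈ 94.7 μT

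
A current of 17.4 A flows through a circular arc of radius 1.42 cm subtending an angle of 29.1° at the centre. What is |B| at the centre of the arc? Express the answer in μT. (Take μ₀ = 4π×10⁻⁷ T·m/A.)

B ≈ 62.2 μT

The Biot–Savart field of a circular arc at its centre is B = μ₀Iφ/(4πR), with φ = 0.5079 rad.
B = (4π×10⁻⁷ × 17.4 × 0.5079) / (4π × 0.0142) = 6.22×10⁻⁵ T.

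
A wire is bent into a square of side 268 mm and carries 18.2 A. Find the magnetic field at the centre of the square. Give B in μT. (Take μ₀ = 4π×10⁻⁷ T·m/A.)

Each side is a finite straight segment at perpendicular distance d = a/(2 tan(π/4)) = 0.134 m from the centre, with end-angles ±π/4.
One side contributes B₁ = (μ₀I/4πd)·2 sin(π/4) = 1.92×10⁻⁵ T.
All 4 sides add in the same direction: B = 4 × 1.92×10⁻⁵ = 7.68×10⁻⁵ T.

B ≈ 76.8 μT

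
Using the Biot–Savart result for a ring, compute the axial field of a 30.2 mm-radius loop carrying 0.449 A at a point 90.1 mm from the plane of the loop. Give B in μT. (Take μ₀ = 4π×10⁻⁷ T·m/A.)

B ≈ 0.300 μT

On the axis of a circular loop, B = μ₀IR² / [2(R²+z²)^(3/2)].
R² + z² = (0.0302)² + (0.0901)² = 0.00903 m², and (R²+z²)^(3/2) = 8.58×10⁻⁴ m³.
B = (4π×10⁻⁷ × 0.449 × 0.000912) / (2 × 8.58×10⁻⁴) = 3.00×10⁻⁷ T.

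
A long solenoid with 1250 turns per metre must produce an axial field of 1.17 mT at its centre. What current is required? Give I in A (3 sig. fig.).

I ≈ 0.745 A

Inside a long solenoid B = μ₀nI with n = 1250 m⁻¹, so I = B/(μ₀n).
I = 1.17×10⁻³ / (4π×10⁻⁷ × 1250) = 0.745 A.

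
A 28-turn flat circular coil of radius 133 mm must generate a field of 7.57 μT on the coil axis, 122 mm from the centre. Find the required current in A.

I ≈ 0.143 A

For an N-turn coil, B = Nμ₀IR²/[2(R²+z²)^(3/2)] with R = 0.133 m, z = 0.122 m, so I = 2B(R²+z²)^(3/2)/(Nμ₀R²) = 2 × 7.57×10⁻⁶ × 5.88×10⁻³ / (28 × 4π×10⁻⁷ × 0.01769) = 0.143 A.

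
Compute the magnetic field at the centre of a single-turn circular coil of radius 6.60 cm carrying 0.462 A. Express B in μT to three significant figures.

B ≈ 4.40 μT

At the centre of a circular loop the Biot–Savart law gives B = μ₀I/(2R).
B = (4π×10⁻⁷ × 0.462) / (2 × 0.066) = 4.40×10⁻⁶ T.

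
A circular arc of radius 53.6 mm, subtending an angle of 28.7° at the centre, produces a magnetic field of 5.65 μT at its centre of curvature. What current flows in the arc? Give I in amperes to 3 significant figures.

For a circular arc, B = μ₀Iφ/(4πR) with φ in radians; here φ = 0.5009 rad.
So I = 4πRB/(μ₀φ) = 4π × 0.0536 × 5.65×10⁻⁶ / (4π×10⁻⁷ × 0.5009) = 6.05 A.

I ≈ 6.05 A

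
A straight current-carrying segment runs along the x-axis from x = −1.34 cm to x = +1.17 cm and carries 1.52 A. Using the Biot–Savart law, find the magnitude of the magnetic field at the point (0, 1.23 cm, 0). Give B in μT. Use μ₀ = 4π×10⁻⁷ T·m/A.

For a finite straight segment, B = (μ₀I/4πd)(sinθ₁ + sinθ₂), where θ₁, θ₂ are the angles from the perpendicular to each end.
The perpendicular distance is d = 0.0123 m; the end-offsets along the wire are a = 0.0134 m and b = 0.0117 m.
sinθ₁ = 0.0134/√(0.0134²+0.0123²) = 0.7367; sinθ₂ = 0.0117/√(0.0117²+0.0123²) = 0.6892.
B = (4π×10⁻⁷ × 1.52) / (4π × 0.0123) × (0.7367 + 0.6892) = 1.76×10⁻⁵ T.

B ≈ 17.6 μT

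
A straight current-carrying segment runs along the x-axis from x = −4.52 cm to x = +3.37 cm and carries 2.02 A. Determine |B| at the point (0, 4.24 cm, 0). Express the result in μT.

For a finite straight segment, B = (μ₀I/4πd)(sinθ₁ + sinθ₂), where θ₁, θ₂ are the angles from the perpendicular to each end.
The perpendicular distance is d = 0.0424 m; the end-offsets along the wire are a = 0.0452 m and b = 0.0337 m.
sinθ₁ = 0.0452/√(0.0452²+0.0424²) = 0.7293; sinθ₂ = 0.0337/√(0.0337²+0.0424²) = 0.6222.
B = (4π×10⁻⁷ × 2.02) / (4π × 0.0424) × (0.7293 + 0.6222) = 6.44×10⁻⁶ T.

B ≈ 6.44 μT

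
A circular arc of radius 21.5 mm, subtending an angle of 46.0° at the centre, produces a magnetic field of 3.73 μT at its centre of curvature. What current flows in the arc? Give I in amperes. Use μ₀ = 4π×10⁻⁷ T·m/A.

I ≈ 0.999 A

For a circular arc, B = μ₀Iφ/(4πR) with φ in radians; here φ = 0.8029 rad.
So I = 4πRB/(μ₀φ) = 4π × 0.0215 × 3.73×10⁻⁶ / (4π×10⁻⁷ × 0.8029) = 0.999 A.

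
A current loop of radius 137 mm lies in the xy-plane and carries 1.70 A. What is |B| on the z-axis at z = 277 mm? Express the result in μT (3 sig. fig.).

On the axis of a circular loop, B = μ₀IR² / [2(R²+z²)^(3/2)].
R² + z² = (0.137)² + (0.277)² = 0.0955 m², and (R²+z²)^(3/2) = 2.95×10⁻² m³.
B = (4π×10⁻⁷ × 1.70 × 0.01877) / (2 × 2.95×10⁻²) = 6.79×10⁻⁷ T.

B ≈ 0.679 μT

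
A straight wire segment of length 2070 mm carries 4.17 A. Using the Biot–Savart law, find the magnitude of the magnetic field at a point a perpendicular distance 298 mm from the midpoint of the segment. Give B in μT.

For a finite straight segment, B = (μ₀I/4πd)(sinθ₁ + sinθ₂), where θ₁, θ₂ are the angles from the perpendicular to each end.
The perpendicular from the point meets the wire at its midpoint, so each end is L/2 = 1.035 m away along the wire.
sinθ₁ = 1.035/√(1.035²+0.298²) = 0.9610; sinθ₂ = 1.035/√(1.035²+0.298²) = 0.9610.
B = (4π×10⁻⁷ × 4.17) / (4π × 0.298) × (0.9610 + 0.9610) = 2.69×10⁻⁶ T.

B ≈ 2.69 μT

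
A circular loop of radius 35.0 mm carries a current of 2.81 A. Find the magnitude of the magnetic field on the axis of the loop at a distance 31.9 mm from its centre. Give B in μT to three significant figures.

B ≈ 20.4 μT

On the axis of a circular loop, B = μ₀IR² / [2(R²+z²)^(3/2)].
R² + z² = (0.035)² + (0.0319)² = 0.002243 m², and (R²+z²)^(3/2) = 1.06×10⁻⁴ m³.
B = (4π×10⁻⁷ × 2.81 × 0.001225) / (2 × 1.06×10⁻⁴) = 2.04×10⁻⁵ T.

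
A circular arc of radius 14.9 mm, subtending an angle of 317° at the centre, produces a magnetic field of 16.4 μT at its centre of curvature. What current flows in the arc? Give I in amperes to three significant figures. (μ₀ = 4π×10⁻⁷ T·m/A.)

I ≈ 0.442 A

For a circular arc, B = μ₀Iφ/(4πR) with φ in radians; here φ = 5.533 rad.
So I = 4πRB/(μ₀φ) = 4π × 0.0149 × 1.64×10⁻⁵ / (4π×10⁻⁷ × 5.533) = 0.442 A.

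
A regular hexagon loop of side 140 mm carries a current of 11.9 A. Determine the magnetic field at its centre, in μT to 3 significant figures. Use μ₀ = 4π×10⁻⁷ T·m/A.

B ≈ 58.9 μT

Each side is a finite straight segment at perpendicular distance d = a/(2 tan(π/6)) = 0.1212 m from the centre, with end-angles ±π/6.
One side contributes B₁ = (μ₀I/4πd)·2 sin(π/6) = 9.81×10⁻⁶ T.
All 6 sides add in the same direction: B = 6 × 9.81×10⁻⁶ = 5.89×10⁻⁵ T.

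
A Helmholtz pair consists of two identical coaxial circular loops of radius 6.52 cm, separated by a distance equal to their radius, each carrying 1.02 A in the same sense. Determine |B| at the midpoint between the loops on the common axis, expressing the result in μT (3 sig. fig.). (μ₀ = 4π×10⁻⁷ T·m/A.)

Each loop contributes B = μ₀IR²/[2(R²+z²)^(3/2)] on the axis, with z measured from that loop.
Loop 1 (z = 0.0326 m): B₁ = 7.03×10⁻⁶ T. Loop 2 (z = 0.0326 m): B₂ = 7.03×10⁻⁶ T.
The fields add: B = B₁ + B₂ = 1.41×10⁻⁵ T.

B ≈ 14.1 μT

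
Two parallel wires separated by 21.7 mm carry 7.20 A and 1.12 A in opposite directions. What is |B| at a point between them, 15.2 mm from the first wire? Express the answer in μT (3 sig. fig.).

Each long wire gives B = μ₀I/(2πd). Distances are d₁ = 0.0152 m and d₂ = 0.0065 m.
B₁ = 9.47×10⁻⁵ T, B₂ = 3.45×10⁻⁵ T.
Between antiparallel currents both contributions point the same way, so they add. B = B₁ + B₂ = 9.47×10⁻⁵ + 3.45×10⁻⁵ = 1.29×10⁻⁴ T.

B ≈ 129 μT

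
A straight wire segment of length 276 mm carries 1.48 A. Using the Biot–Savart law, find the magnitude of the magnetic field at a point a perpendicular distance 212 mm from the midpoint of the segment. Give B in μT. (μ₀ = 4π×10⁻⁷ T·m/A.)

For a finite straight segment, B = (μ₀I/4πd)(sinθ₁ + sinθ₂), where θ₁, θ₂ are the angles from the perpendicular to each end.
The perpendicular from the point meets the wire at its midpoint, so each end is L/2 = 0.138 m away along the wire.
sinθ₁ = 0.138/√(0.138²+0.212²) = 0.5455; sinθ₂ = 0.138/√(0.138²+0.212²) = 0.5455.
B = (4π×10⁻⁷ × 1.48) / (4π × 0.212) × (0.5455 + 0.5455) = 7.62×10⁻⁷ T.

B ≈ 0.762 μT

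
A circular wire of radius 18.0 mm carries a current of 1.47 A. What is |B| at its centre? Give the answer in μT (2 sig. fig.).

B ≈ 51 μT

At the centre of a circular loop the Biot–Savart law gives B = μ₀I/(2R).
B = (4π×10⁻⁷ × 1.47) / (2 × 0.018) = 5.13×10⁻⁵ T.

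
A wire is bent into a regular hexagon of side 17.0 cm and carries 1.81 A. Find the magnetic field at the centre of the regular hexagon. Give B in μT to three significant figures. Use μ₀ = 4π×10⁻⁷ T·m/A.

Each side is a finite straight segment at perpendicular distance d = a/(2 tan(π/6)) = 0.1472 m from the centre, with end-angles ±π/6.
One side contributes B₁ = (μ₀I/4πd)·2 sin(π/6) = 1.23×10⁻⁶ T.
All 6 sides add in the same direction: B = 6 × 1.23×10⁻⁶ = 7.38×10⁻⁶ T.

B ≈ 7.38 μT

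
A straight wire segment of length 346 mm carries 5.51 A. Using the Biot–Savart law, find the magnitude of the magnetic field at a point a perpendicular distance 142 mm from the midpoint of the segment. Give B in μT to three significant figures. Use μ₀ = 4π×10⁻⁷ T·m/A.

B ≈ 6.00 μT

For a finite straight segment, B = (μ₀I/4πd)(sinθ₁ + sinθ₂), where θ₁, θ₂ are the angles from the perpendicular to each end.
The perpendicular from the point meets the wire at its midpoint, so each end is L/2 = 0.173 m away along the wire.
sinθ₁ = 0.173/√(0.173²+0.142²) = 0.7730; sinθ₂ = 0.173/√(0.173²+0.142²) = 0.7730.
B = (4π×10⁻⁷ × 5.51) / (4π × 0.142) × (0.7730 + 0.7730) = 6.00×10⁻⁶ T.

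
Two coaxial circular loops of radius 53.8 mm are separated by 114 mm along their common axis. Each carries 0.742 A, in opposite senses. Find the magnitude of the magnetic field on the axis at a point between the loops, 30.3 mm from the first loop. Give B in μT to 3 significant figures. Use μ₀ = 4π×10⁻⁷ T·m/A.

Each loop contributes B = μ₀IR²/[2(R²+z²)^(3/2)] on the axis, with z measured from that loop.
Loop 1 (z = 0.0303 m): B₁ = 5.73×10⁻⁶ T. Loop 2 (z = 0.0837 m): B₂ = 1.37×10⁻⁶ T.
The fields oppose: B = |B₁ − B₂| = 4.36×10⁻⁶ T.

B ≈ 4.36 μT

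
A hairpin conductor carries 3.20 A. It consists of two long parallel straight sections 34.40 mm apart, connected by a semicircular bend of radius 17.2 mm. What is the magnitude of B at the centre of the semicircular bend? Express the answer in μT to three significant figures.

B ≈ 95.7 μT

The semicircular arc contributes B_arc = μ₀I·π/(4πR) = μ₀I/(4R) = 5.84×10⁻⁵ T.
Each semi-infinite lead is at perpendicular distance R = 0.0172 m from the centre, with the perpendicular foot at its near end, so it contributes μ₀I/(4πR); both point the same way, together 3.72×10⁻⁵ T.
Arc and leads all point the same direction: B = 5.84×10⁻⁵ + 3.72×10⁻⁵ = 9.57×10⁻⁵ T.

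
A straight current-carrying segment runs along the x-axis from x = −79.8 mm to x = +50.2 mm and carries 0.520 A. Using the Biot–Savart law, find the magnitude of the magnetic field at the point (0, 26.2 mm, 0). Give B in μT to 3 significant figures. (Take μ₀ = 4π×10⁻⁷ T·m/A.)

For a finite straight segment, B = (μ₀I/4πd)(sinθ₁ + sinθ₂), where θ₁, θ₂ are the angles from the perpendicular to each end.
The perpendicular distance is d = 0.0262 m; the end-offsets along the wire are a = 0.0798 m and b = 0.0502 m.
sinθ₁ = 0.0798/√(0.0798²+0.0262²) = 0.9501; sinθ₂ = 0.0502/√(0.0502²+0.0262²) = 0.8865.
B = (4π×10⁻⁷ × 0.520) / (4π × 0.0262) × (0.9501 + 0.8865) = 3.65×10⁻⁶ T.

B ≈ 3.65 μT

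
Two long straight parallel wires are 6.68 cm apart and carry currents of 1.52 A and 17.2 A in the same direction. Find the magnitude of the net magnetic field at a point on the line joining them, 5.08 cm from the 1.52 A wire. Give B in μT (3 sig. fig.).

Each long wire gives B = μ₀I/(2πd). Distances are d₁ = 0.0508 m and d₂ = 0.016 m.
B₁ = 5.98×10⁻⁶ T, B₂ = 2.15×10⁻⁴ T.
Between parallel currents the two contributions point in opposite directions, so they subtract. B = |B₁ − B₂| = |5.98×10⁻⁶ − 2.15×10⁻⁴| = 2.09×10⁻⁴ T.

B ≈ 209 μT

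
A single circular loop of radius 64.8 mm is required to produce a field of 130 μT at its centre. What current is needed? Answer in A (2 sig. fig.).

I ≈ 13 A

At the centre of a circular loop B = μ₀I/(2R), so I = 2RB/μ₀.
With R = 0.0648 m, I = 2 × 0.0648 × 1.30×10⁻⁴ / (4π×10⁻⁷) = 13.4 A.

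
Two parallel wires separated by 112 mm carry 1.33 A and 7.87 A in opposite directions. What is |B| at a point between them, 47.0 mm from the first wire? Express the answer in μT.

B ≈ 29.9 μT

Each long wire gives B = μ₀I/(2πd). Distances are d₁ = 0.047 m and d₂ = 0.065 m.
B₁ = 5.66×10⁻⁶ T, B₂ = 2.42×10⁻⁵ T.
Between antiparallel currents both contributions point the same way, so they add. B = B₁ + B₂ = 5.66×10⁻⁶ + 2.42×10⁻⁵ = 2.99×10⁻⁵ T.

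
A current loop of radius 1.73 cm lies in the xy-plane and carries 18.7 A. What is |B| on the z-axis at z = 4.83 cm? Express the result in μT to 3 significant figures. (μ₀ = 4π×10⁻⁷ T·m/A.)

On the axis of a circular loop, B = μ₀IR² / [2(R²+z²)^(3/2)].
R² + z² = (0.0173)² + (0.0483)² = 0.002632 m², and (R²+z²)^(3/2) = 1.35×10⁻⁴ m³.
B = (4π×10⁻⁷ × 18.7 × 0.0002993) / (2 × 1.35×10⁻⁴) = 2.60×10⁻⁵ T.

B ≈ 26.0 μT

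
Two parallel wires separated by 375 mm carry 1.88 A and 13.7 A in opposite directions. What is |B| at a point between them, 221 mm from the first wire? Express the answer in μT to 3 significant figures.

Each long wire gives B = μ₀I/(2πd). Distances are d₁ = 0.221 m and d₂ = 0.154 m.
B₁ = 1.70×10⁻⁶ T, B₂ = 1.78×10⁻⁵ T.
Between antiparallel currents both contributions point the same way, so they add. B = B₁ + B₂ = 1.70×10⁻⁶ + 1.78×10⁻⁵ = 1.95×10⁻⁵ T.

B ≈ 19.5 μT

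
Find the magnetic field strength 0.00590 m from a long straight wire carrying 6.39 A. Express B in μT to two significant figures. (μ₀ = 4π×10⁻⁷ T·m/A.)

B ≈ 220 μT

For an infinitely long straight wire, B = μ₀I/(2πd).
B = (4π×10⁻⁷ × 6.39) / (2π × 0.0059) = 2.17×10⁻⁴ T.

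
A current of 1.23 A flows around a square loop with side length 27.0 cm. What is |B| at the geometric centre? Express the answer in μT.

Each side is a finite straight segment at perpendicular distance d = a/(2 tan(π/4)) = 0.135 m from the centre, with end-angles ±π/4.
One side contributes B₁ = (μ₀I/4πd)·2 sin(π/4) = 1.29×10⁻⁶ T.
All 4 sides add in the same direction: B = 4 × 1.29×10⁻⁶ = 5.15×10⁻⁶ T.

B ≈ 5.15 μT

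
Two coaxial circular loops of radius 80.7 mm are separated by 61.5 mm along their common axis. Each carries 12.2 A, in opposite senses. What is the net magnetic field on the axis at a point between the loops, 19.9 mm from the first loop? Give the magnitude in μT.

B ≈ 20.2 μT

Each loop contributes B = μ₀IR²/[2(R²+z²)^(3/2)] on the axis, with z measured from that loop.
Loop 1 (z = 0.0199 m): B₁ = 8.69×10⁻⁵ T. Loop 2 (z = 0.0416 m): B₂ = 6.67×10⁻⁵ T.
The fields oppose: B = |B₁ − B₂| = 2.02×10⁻⁵ T.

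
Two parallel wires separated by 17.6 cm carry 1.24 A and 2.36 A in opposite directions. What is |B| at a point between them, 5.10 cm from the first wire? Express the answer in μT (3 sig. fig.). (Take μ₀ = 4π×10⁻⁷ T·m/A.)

B ≈ 8.64 μT

Each long wire gives B = μ₀I/(2πd). Distances are d₁ = 0.051 m and d₂ = 0.125 m.
B₁ = 4.86×10⁻⁶ T, B₂ = 3.78×10⁻⁶ T.
Between antiparallel currents both contributions point the same way, so they add. B = B₁ + B₂ = 4.86×10⁻⁶ + 3.78×10⁻⁶ = 8.64×10⁻⁶ T.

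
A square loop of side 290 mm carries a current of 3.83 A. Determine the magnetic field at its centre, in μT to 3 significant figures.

B ≈ 14.9 μT

Each side is a finite straight segment at perpendicular distance d = a/(2 tan(π/4)) = 0.145 m from the centre, with end-angles ±π/4.
One side contributes B₁ = (μ₀I/4πd)·2 sin(π/4) = 3.74×10⁻⁶ T.
All 4 sides add in the same direction: B = 4 × 3.74×10⁻⁶ = 1.49×10⁻⁵ T.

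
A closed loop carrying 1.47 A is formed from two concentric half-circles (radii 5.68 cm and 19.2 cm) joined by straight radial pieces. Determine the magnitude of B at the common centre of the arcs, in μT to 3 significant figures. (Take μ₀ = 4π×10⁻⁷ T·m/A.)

B ≈ 5.73 μT

The radial connectors point toward the centre, so dl × r̂ = 0 and they contribute nothing.
Each semicircle gives μ₀I/(4R): inner arc 8.13×10⁻⁶ T, outer arc 2.41×10⁻⁶ T.
The two arcs carry current in opposite angular senses, so their fields oppose: B = |8.13×10⁻⁶ − 2.41×10⁻⁶| = 5.73×10⁻⁶ T.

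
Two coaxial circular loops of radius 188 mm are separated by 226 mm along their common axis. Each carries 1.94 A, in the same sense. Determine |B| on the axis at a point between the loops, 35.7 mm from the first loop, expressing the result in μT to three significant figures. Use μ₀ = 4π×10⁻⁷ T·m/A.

B ≈ 8.40 μT

Each loop contributes B = μ₀IR²/[2(R²+z²)^(3/2)] on the axis, with z measured from that loop.
Loop 1 (z = 0.0357 m): B₁ = 6.15×10⁻⁶ T. Loop 2 (z = 0.1903 m): B₂ = 2.25×10⁻⁶ T.
The fields add: B = B₁ + B₂ = 8.40×10⁻⁶ T.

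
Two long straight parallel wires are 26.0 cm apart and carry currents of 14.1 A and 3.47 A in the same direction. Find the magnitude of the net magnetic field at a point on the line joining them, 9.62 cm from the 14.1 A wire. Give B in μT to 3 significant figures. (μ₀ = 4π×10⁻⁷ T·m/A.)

B ≈ 25.1 μT

Each long wire gives B = μ₀I/(2πd). Distances are d₁ = 0.0962 m and d₂ = 0.1638 m.
B₁ = 2.93×10⁻⁵ T, B₂ = 4.24×10⁻⁶ T.
Between parallel currents the two contributions point in opposite directions, so they subtract. B = |B₁ − B₂| = |2.93×10⁻⁵ − 4.24×10⁻⁶| = 2.51×10⁻⁵ T.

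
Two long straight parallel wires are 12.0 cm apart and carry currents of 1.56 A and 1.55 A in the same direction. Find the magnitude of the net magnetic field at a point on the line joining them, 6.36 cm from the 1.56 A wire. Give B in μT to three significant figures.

B ≈ 0.591 μT

Each long wire gives B = μ₀I/(2πd). Distances are d₁ = 0.0636 m and d₂ = 0.0564 m.
B₁ = 4.91×10⁻⁶ T, B₂ = 5.50×10⁻⁶ T.
Between parallel currents the two contributions point in opposite directions, so they subtract. B = |B₁ − B₂| = |4.91×10⁻⁶ − 5.50×10⁻⁶| = 5.91×10⁻⁷ T.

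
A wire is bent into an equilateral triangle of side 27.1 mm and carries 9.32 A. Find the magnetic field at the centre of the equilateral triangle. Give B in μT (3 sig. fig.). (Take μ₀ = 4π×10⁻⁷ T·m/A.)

B ≈ 619 μT

Each side is a finite straight segment at perpendicular distance d = a/(2 tan(π/3)) = 0.007823 m from the centre, with end-angles ±π/3.
One side contributes B₁ = (μ₀I/4πd)·2 sin(π/3) = 2.06×10⁻⁴ T.
All 3 sides add in the same direction: B = 3 × 2.06×10⁻⁴ = 6.19×10⁻⁴ T.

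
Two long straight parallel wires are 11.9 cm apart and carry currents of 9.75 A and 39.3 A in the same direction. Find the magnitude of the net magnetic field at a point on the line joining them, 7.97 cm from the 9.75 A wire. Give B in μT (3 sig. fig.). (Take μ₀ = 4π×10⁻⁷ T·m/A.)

B ≈ 176 μT

Each long wire gives B = μ₀I/(2πd). Distances are d₁ = 0.0797 m and d₂ = 0.0393 m.
B₁ = 2.45×10⁻⁵ T, B₂ = 2.00×10⁻⁴ T.
Between parallel currents the two contributions point in opposite directions, so they subtract. B = |B₁ − B₂| = |2.45×10⁻⁵ − 2.00×10⁻⁴| = 1.76×10⁻⁴ T.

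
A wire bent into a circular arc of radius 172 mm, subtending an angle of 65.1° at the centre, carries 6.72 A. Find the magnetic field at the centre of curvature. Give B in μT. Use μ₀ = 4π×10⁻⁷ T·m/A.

B ≈ 4.44 μT

The Biot–Savart field of a circular arc at its centre is B = μ₀Iφ/(4πR), with φ = 1.136 rad.
B = (4π×10⁻⁷ × 6.72 × 1.136) / (4π × 0.172) = 4.44×10⁻⁶ T.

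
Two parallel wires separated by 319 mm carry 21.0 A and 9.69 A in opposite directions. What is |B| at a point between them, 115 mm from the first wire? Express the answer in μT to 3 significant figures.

B ≈ 46.0 μT

Each long wire gives B = μ₀I/(2πd). Distances are d₁ = 0.115 m and d₂ = 0.204 m.
B₁ = 3.65×10⁻⁵ T, B₂ = 9.50×10⁻⁶ T.
Between antiparallel currents both contributions point the same way, so they add. B = B₁ + B₂ = 3.65×10⁻⁵ + 9.50×10⁻⁶ = 4.60×10⁻⁵ T.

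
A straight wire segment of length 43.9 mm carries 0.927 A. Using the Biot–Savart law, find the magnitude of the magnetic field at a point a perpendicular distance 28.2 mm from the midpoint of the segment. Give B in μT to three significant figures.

B ≈ 4.04 μT

For a finite straight segment, B = (μ₀I/4πd)(sinθ₁ + sinθ₂), where θ₁, θ₂ are the angles from the perpendicular to each end.
The perpendicular from the point meets the wire at its midpoint, so each end is L/2 = 0.02195 m away along the wire.
sinθ₁ = 0.02195/√(0.02195²+0.0282²) = 0.6142; sinθ₂ = 0.02195/√(0.02195²+0.0282²) = 0.6142.
B = (4π×10⁻⁷ × 0.927) / (4π × 0.0282) × (0.6142 + 0.6142) = 4.04×10⁻⁶ T.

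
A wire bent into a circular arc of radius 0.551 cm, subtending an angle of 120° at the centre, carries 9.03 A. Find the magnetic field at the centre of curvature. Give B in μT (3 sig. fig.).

The Biot–Savart field of a circular arc at its centre is B = μ₀Iφ/(4πR), with φ = 2.094 rad.
B = (4π×10⁻⁷ × 9.03 × 2.094) / (4π × 0.00551) = 3.43×10⁻⁴ T.

B ≈ 343 μT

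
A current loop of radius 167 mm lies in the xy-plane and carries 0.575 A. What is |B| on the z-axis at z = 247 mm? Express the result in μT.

On the axis of a circular loop, B = μ₀IR² / [2(R²+z²)^(3/2)].
R² + z² = (0.167)² + (0.247)² = 0.0889 m², and (R²+z²)^(3/2) = 2.65×10⁻² m³.
B = (4π×10⁻⁷ × 0.575 × 0.02789) / (2 × 2.65×10⁻²) = 3.80×10⁻⁷ T.

B ≈ 0.380 μT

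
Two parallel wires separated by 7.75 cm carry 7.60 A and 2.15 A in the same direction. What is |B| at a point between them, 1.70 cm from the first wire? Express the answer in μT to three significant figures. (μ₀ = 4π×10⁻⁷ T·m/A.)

Each long wire gives B = μ₀I/(2πd). Distances are d₁ = 0.017 m and d₂ = 0.0605 m.
B₁ = 8.94×10⁻⁵ T, B₂ = 7.11×10⁻⁶ T.
Between parallel currents the two contributions point in opposite directions, so they subtract. B = |B₁ − B₂| = |8.94×10⁻⁵ − 7.11×10⁻⁶| = 8.23×10⁻⁵ T.

B ≈ 82.3 μT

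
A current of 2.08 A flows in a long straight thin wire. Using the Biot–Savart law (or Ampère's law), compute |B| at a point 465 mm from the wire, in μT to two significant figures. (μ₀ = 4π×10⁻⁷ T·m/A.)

For an infinitely long straight wire, B = μ₀I/(2πd).
B = (4π×10⁻⁷ × 2.08) / (2π × 0.465) = 8.95×10⁻⁷ T.

B ≈ 0.89 μT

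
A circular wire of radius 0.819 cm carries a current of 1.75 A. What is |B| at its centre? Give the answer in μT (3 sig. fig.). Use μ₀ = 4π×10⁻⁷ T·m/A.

At the centre of a circular loop the Biot–Savart law gives B = μ₀I/(2R).
B = (4π×10⁻⁷ × 1.75) / (2 × 0.00819) = 1.34×10⁻⁴ T.

B ≈ 134 μT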